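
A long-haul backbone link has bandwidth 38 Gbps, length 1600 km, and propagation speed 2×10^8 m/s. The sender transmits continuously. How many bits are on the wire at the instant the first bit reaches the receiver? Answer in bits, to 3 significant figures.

304000000 bits

Propagation delay = 1600000 / 200000000 = 0.008 s.
BDP = R × t_prop = 38000000000 × 0.008 = 304000000 bits.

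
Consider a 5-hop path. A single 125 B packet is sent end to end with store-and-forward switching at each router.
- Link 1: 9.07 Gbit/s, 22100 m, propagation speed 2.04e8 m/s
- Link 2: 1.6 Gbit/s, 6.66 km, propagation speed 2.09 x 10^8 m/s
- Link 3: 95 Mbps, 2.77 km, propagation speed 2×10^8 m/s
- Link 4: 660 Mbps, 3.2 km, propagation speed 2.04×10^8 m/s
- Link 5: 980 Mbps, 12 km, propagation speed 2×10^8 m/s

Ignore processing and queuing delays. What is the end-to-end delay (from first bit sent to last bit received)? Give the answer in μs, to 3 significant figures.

244 μs

L = 125 × 8 = 1000 bits.
Transmission delays (L/R per hop): 0.110254, 0.625, 10.5263, 1.51515, 1.02041 μs; sum = 13.7971 μs.
Propagation delays (d/s per hop): 108.333, 31.866, 13.85, 15.6863, 60 μs; sum = 229.736 μs.
End-to-end = 244 μs.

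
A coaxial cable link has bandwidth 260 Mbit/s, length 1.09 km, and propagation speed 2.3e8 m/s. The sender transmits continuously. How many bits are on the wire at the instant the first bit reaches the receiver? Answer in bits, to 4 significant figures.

1232 bits

Propagation delay = 1090 / 2.3e+08 = 4.73913e-06 s.
BDP = R × t_prop = 260000000 × 4.73913e-06 = 1232.17 bits.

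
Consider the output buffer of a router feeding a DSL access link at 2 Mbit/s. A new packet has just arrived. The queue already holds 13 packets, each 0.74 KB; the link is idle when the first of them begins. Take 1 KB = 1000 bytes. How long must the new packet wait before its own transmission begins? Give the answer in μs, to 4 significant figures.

38480 μs

Each queued packet: L/R = 5920/2000000 = 2960 μs.
13 queued → 38480 μs.
Queuing delay = 38480 μs.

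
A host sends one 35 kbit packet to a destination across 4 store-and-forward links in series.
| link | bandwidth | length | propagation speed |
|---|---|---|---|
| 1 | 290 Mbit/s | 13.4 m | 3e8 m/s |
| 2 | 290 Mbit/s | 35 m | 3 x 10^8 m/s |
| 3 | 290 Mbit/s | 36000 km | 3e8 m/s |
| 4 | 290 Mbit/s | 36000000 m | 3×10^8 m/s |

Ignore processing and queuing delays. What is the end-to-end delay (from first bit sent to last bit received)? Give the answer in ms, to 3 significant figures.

240 ms

L = 35000 bits.
Transmission delay per hop = L/R = 35000/290000000 = 0.12069 ms; 4 hops → 0.482759 ms.
Propagation delays (d/s per hop): 4.46667e-05, 0.000116667, 120, 120 ms; sum = 240 ms.
End-to-end = 240 ms.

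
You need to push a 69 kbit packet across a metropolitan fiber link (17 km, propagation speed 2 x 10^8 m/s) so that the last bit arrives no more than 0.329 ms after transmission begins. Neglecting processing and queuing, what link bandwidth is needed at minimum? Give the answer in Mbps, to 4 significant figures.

Propagation delay = 17000 / 200000000 = 0.085 ms.
Transmission budget = 0.329 − 0.085 = 0.244 ms.
R ≥ L / t_tx = 69000 bits / 0.000244 s = 282.8 Mbps.

282.8 Mbps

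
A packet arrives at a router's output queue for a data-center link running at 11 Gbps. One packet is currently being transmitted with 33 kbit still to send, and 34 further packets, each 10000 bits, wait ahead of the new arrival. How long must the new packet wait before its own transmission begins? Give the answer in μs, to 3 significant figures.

33.9 μs

Each queued packet: L/R = 10000/11000000000 = 0.909091 μs.
34 queued → 30.9091 μs.
Plus remaining 33000 bits of current packet: 3 μs.
Queuing delay = 33.9 μs.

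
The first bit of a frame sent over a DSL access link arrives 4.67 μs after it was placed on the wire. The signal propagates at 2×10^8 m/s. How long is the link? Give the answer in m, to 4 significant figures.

934.0 m

d = s × t_prop = 200000000 × 4.67e-06 = 934.0 m.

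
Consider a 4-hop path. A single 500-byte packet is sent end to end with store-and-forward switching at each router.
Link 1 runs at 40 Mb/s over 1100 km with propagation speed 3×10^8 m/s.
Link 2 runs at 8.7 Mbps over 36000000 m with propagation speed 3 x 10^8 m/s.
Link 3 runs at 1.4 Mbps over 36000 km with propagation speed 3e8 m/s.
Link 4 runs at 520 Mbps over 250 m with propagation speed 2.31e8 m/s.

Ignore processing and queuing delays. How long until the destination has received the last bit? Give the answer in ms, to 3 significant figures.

247 ms

L = 500 × 8 = 4000 bits.
Transmission delays (L/R per hop): 0.1, 0.45977, 2.85714, 0.00769231 ms; sum = 3.42461 ms.
Propagation delays (d/s per hop): 3.66667, 120, 120, 0.00108225 ms; sum = 243.668 ms.
End-to-end = 247 ms.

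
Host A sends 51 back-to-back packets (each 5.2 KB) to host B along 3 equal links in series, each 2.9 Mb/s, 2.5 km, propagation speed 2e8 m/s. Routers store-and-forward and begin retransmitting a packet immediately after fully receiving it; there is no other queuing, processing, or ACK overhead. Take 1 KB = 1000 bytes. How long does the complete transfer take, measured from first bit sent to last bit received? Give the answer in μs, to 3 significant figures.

Per-hop transmission t_tx = L/R = 41600/2900000 = 14344.8 μs.
Per-hop propagation t_prop = 2500/200000000 = 12.5 μs.
Pipeline fill: first packet needs 3·t_tx to clear all hops; remaining 50 packets each add one t_tx.
Total = (3+51-1)·t_tx + 3·t_prop = 53·14344.8 + 3·12.5 = 760000 μs.

760000 μs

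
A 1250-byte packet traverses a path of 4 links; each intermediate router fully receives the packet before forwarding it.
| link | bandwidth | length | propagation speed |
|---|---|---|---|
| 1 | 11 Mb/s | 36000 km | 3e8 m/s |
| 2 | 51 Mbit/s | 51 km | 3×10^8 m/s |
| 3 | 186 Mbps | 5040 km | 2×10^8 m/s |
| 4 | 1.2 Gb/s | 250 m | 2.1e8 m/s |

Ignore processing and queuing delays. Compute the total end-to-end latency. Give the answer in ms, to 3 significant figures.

147 ms

L = 1250 × 8 = 10000 bits.
Transmission delays (L/R per hop): 0.909091, 0.196078, 0.0537634, 0.00833333 ms; sum = 1.16727 ms.
Propagation delays (d/s per hop): 120, 0.17, 25.2, 0.00119048 ms; sum = 145.371 ms.
End-to-end = 147 ms.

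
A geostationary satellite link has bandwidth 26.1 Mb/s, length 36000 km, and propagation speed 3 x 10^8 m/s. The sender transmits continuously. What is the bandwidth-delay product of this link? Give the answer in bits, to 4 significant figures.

Propagation delay = 36000000 / 300000000 = 0.12 s.
BDP = R × t_prop = 26100000 × 0.12 = 3132000 bits.

3132000 bits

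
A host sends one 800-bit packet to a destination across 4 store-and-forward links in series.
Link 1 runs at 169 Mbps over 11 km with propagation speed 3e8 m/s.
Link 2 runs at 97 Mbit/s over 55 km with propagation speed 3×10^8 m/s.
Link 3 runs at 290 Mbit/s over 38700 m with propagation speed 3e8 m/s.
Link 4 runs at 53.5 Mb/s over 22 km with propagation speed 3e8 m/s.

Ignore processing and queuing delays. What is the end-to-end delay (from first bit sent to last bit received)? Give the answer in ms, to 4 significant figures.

0.4530 ms

Transmission delays (L/R per hop): 0.00473373, 0.00824742, 0.00275862, 0.0149533 ms; sum = 0.030693 ms.
Propagation delays (d/s per hop): 0.0366667, 0.183333, 0.129, 0.0733333 ms; sum = 0.422333 ms.
End-to-end = 0.4530 ms.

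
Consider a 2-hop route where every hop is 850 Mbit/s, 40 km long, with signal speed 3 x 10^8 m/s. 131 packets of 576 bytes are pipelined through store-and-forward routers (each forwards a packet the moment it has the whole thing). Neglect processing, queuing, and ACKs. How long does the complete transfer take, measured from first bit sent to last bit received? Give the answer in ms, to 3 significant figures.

Per-hop transmission t_tx = L/R = 4608/850000000 = 0.00542118 ms.
Per-hop propagation t_prop = 40000/300000000 = 0.133333 ms.
Pipeline fill: first packet needs 2·t_tx to clear all hops; remaining 130 packets each add one t_tx.
Total = (2+131-1)·t_tx + 2·t_prop = 132·0.00542118 + 2·0.133333 = 0.982 ms.

0.982 ms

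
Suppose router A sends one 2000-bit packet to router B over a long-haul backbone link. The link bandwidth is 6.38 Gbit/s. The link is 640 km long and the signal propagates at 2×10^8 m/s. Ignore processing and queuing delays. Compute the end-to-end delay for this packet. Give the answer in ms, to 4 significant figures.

3.200 ms

Transmission delay = L/R = 2000 / 6380000000 = 0.00031348 ms.
Propagation delay = d/s = 640000 m / 200000000 m/s = 3.2 ms.
Total = 3.200 ms.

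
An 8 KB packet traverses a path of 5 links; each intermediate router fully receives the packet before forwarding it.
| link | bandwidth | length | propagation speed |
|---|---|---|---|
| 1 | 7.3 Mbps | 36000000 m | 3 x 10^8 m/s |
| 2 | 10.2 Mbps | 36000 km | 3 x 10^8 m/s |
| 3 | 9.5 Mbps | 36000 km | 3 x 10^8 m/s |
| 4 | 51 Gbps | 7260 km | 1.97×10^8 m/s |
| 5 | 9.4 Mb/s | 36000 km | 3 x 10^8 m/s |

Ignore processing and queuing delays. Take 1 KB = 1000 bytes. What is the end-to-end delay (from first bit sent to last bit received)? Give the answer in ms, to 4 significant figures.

545.4 ms

L = 64000 bits.
Transmission delays (L/R per hop): 8.76712, 6.27451, 6.73684, 0.0012549, 6.80851 ms; sum = 28.5882 ms.
Propagation delays (d/s per hop): 120, 120, 120, 36.8528, 120 ms; sum = 516.853 ms.
End-to-end = 545.4 ms.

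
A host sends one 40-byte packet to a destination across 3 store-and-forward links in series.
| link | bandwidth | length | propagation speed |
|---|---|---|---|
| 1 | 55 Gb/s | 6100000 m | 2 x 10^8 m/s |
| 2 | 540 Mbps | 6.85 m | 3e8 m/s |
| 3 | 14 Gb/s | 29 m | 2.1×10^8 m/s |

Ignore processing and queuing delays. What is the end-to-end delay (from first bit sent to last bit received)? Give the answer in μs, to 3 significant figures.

30500 μs

L = 40 × 8 = 320 bits.
Transmission delays (L/R per hop): 0.00581818, 0.592593, 0.0228571 μs; sum = 0.621268 μs.
Propagation delays (d/s per hop): 30500, 0.0228333, 0.138095 μs; sum = 30500.2 μs.
End-to-end = 30500 μs.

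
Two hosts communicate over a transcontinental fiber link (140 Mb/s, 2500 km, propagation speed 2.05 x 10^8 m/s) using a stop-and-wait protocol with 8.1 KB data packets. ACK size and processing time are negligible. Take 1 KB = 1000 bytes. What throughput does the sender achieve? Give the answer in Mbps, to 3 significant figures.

t_tx = L/R = 64800/140000000 = 0.000462857 s.
t_prop = 2500000/2.05e+08 = 0.0121951 s; RTT = 0.0243902 s.
Cycle = t_tx + RTT = 0.0248531 s.
Throughput = L / cycle = 64800 / 0.0248531 = 2.61 Mbps.

2.61 Mbps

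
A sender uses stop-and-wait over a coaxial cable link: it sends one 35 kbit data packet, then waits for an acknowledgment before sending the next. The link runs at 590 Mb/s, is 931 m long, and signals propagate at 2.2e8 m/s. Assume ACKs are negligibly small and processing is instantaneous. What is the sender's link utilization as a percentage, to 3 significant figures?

87.5 %

t_tx = L/R = 35000/590000000 = 5.9322e-05 s.
t_prop = 931/2.2e+08 = 4.23182e-06 s; RTT = 8.46364e-06 s.
Cycle = t_tx + RTT = 6.77857e-05 s.
Utilization = t_tx / cycle = 5.9322e-05/6.77857e-05 = 87.5 %.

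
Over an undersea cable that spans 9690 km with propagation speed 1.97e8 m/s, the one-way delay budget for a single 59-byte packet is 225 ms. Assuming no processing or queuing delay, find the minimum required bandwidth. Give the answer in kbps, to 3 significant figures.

L = 472 bits.
Propagation delay = 9690000 / 197000000 = 49.1878 ms.
Transmission budget = 225 − 49.1878 = 175.812 ms.
R ≥ L / t_tx = 472 bits / 0.175812 s = 2.68 kbps.

2.68 kbps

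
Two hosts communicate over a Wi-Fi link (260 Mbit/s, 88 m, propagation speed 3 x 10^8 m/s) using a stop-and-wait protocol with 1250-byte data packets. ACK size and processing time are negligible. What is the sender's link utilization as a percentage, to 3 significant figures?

98.5 %

t_tx = L/R = 10000/260000000 = 3.84615e-05 s.
t_prop = 88/300000000 = 2.93333e-07 s; RTT = 5.86667e-07 s.
Cycle = t_tx + RTT = 3.90482e-05 s.
Utilization = t_tx / cycle = 3.84615e-05/3.90482e-05 = 98.5 %.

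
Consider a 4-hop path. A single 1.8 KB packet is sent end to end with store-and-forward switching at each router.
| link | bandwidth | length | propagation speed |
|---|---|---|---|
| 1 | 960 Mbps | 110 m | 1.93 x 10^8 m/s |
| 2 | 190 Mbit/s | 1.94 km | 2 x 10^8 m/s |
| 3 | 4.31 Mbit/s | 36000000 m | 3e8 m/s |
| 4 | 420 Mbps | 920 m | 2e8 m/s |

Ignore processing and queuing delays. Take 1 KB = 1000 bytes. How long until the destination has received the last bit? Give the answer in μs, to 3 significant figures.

L = 14400 bits.
Transmission delays (L/R per hop): 15, 75.7895, 3341.07, 34.2857 μs; sum = 3466.14 μs.
Propagation delays (d/s per hop): 0.569948, 9.7, 120000, 4.6 μs; sum = 120015 μs.
End-to-end = 123000 μs.

123000 μs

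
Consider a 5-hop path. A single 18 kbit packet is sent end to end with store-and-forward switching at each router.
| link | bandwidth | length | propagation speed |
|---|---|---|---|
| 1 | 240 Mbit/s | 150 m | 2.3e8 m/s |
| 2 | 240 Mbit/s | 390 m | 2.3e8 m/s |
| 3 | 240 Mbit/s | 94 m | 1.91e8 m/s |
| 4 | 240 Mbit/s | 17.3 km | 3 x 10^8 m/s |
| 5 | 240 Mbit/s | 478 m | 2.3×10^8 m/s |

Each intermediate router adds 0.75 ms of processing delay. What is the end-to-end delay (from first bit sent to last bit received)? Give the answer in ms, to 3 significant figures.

L = 18000 bits.
Transmission delay per hop = L/R = 18000/240000000 = 0.075 ms; 5 hops → 0.375 ms.
Propagation delays (d/s per hop): 0.000652174, 0.00169565, 0.000492147, 0.0576667, 0.00207826 ms; sum = 0.0625849 ms.
Processing at 4 router(s): 4 × 0.75 ms = 3 ms.
End-to-end = 3.44 ms.

3.44 ms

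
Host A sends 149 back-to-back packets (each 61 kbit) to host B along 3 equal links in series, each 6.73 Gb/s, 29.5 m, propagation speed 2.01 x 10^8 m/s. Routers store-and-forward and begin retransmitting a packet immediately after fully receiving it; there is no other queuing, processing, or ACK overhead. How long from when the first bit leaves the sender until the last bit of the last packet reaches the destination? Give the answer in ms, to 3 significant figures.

1.37 ms

Per-hop transmission t_tx = L/R = 61000/6730000000 = 0.00906389 ms.
Per-hop propagation t_prop = 29.5/2.01e+08 = 0.000146766 ms.
Pipeline fill: first packet needs 3·t_tx to clear all hops; remaining 148 packets each add one t_tx.
Total = (3+149-1)·t_tx + 3·t_prop = 151·0.00906389 + 3·0.000146766 = 1.37 ms.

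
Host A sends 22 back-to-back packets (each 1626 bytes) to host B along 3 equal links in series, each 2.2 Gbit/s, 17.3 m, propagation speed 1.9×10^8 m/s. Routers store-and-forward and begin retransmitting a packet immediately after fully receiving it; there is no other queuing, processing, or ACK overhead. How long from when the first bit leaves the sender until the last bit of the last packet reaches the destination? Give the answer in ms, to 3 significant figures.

Per-hop transmission t_tx = L/R = 13008/2200000000 = 0.00591273 ms.
Per-hop propagation t_prop = 17.3/190000000 = 9.10526e-05 ms.
Pipeline fill: first packet needs 3·t_tx to clear all hops; remaining 21 packets each add one t_tx.
Total = (3+22-1)·t_tx + 3·t_prop = 24·0.00591273 + 3·9.10526e-05 = 0.142 ms.

0.142 ms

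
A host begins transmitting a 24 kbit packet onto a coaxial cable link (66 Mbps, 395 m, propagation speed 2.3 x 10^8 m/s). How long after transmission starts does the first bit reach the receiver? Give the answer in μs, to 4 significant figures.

First bit experiences only propagation delay: d/s = 395/2.3e+08 = 1.717 μs.

1.717 μs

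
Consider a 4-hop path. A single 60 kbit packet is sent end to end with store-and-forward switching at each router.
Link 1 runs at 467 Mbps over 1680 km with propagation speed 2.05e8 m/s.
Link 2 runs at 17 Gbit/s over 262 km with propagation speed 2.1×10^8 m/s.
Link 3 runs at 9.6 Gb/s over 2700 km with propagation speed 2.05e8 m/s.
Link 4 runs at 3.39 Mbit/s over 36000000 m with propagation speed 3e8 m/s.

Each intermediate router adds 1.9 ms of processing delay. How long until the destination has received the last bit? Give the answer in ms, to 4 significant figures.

166.2 ms

L = 60000 bits.
Transmission delays (L/R per hop): 0.12848, 0.00352941, 0.00625, 17.6991 ms; sum = 17.8374 ms.
Propagation delays (d/s per hop): 8.19512, 1.24762, 13.1707, 120 ms; sum = 142.613 ms.
Processing at 3 router(s): 3 × 1.9 ms = 5.7 ms.
End-to-end = 166.2 ms.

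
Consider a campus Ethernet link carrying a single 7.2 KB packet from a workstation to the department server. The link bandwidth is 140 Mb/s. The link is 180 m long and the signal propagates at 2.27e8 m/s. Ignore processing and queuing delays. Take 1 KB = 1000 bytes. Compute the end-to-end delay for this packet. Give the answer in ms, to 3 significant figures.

0.412 ms

L = 57600 bits.
Transmission delay = L/R = 57600 / 140000000 = 0.411429 ms.
Propagation delay = d/s = 180 m / 227000000 m/s = 0.000792952 ms.
Total = 0.412 ms.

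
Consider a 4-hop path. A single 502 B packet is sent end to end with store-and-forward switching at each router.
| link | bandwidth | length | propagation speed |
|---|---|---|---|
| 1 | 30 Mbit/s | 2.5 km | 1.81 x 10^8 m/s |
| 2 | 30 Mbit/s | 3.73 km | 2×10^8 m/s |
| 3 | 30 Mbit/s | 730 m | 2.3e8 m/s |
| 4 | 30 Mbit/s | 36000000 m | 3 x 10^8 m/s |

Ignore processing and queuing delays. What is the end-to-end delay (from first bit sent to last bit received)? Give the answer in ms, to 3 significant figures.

L = 502 × 8 = 4016 bits.
Transmission delay per hop = L/R = 4016/30000000 = 0.133867 ms; 4 hops → 0.535467 ms.
Propagation delays (d/s per hop): 0.0138122, 0.01865, 0.00317391, 120 ms; sum = 120.036 ms.
End-to-end = 121 ms.

121 ms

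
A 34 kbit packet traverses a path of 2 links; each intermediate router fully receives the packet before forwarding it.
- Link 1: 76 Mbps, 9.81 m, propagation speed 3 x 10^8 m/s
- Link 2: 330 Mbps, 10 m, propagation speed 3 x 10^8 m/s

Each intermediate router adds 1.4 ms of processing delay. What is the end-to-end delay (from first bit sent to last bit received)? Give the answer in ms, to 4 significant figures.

L = 34000 bits.
Transmission delays (L/R per hop): 0.447368, 0.10303 ms; sum = 0.550399 ms.
Propagation delays (d/s per hop): 3.27e-05, 3.33333e-05 ms; sum = 6.60333e-05 ms.
Processing at 1 router(s): 1 × 1.4 ms = 1.4 ms.
End-to-end = 1.950 ms.

1.950 ms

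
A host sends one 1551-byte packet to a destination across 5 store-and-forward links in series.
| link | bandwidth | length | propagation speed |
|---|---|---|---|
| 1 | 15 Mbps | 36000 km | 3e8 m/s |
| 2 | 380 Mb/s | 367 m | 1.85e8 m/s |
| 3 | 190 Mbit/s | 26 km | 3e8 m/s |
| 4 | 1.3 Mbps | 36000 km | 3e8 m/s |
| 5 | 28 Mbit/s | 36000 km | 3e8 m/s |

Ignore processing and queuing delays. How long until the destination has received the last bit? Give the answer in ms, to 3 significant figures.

371 ms

L = 1551 × 8 = 12408 bits.
Transmission delays (L/R per hop): 0.8272, 0.0326526, 0.0653053, 9.54462, 0.443143 ms; sum = 10.9129 ms.
Propagation delays (d/s per hop): 120, 0.00198378, 0.0866667, 120, 120 ms; sum = 360.089 ms.
End-to-end = 371 ms.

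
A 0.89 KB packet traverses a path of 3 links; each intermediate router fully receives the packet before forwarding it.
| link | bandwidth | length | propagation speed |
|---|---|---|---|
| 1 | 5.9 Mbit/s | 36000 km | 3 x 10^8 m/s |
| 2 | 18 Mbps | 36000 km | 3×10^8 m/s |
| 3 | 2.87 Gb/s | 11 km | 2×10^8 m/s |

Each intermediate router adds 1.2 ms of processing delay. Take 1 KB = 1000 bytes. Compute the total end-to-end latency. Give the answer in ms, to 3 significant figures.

244 ms

L = 7120 bits.
Transmission delays (L/R per hop): 1.20678, 0.395556, 0.00248084 ms; sum = 1.60482 ms.
Propagation delays (d/s per hop): 120, 120, 0.055 ms; sum = 240.055 ms.
Processing at 2 router(s): 2 × 1.2 ms = 2.4 ms.
End-to-end = 244 ms.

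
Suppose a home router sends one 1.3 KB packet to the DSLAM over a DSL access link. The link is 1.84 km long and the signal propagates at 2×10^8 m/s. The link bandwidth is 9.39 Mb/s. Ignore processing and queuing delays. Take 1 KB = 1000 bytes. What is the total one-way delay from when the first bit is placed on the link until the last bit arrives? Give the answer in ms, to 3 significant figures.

L = 10400 bits.
Transmission delay = L/R = 10400 / 9390000 = 1.10756 ms.
Propagation delay = d/s = 1840 m / 200000000 m/s = 0.0092 ms.
Total = 1.12 ms.

1.12 ms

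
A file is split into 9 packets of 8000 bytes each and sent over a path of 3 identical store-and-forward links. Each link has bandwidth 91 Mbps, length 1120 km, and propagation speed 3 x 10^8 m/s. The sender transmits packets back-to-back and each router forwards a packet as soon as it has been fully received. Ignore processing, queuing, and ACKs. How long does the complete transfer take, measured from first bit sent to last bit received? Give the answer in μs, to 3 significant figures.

18900 μs

Per-hop transmission t_tx = L/R = 64000/91000000 = 703.297 μs.
Per-hop propagation t_prop = 1120000/300000000 = 3733.33 μs.
Pipeline fill: first packet needs 3·t_tx to clear all hops; remaining 8 packets each add one t_tx.
Total = (3+9-1)·t_tx + 3·t_prop = 11·703.297 + 3·3733.33 = 18900 μs.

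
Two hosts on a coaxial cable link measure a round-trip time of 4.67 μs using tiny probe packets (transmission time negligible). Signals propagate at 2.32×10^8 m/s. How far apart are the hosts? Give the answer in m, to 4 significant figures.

One-way propagation = RTT/2 = 2.335 μs.
d = s × t = 2.32e+08 × 2.335e-06 = 541.7 m.

541.7 m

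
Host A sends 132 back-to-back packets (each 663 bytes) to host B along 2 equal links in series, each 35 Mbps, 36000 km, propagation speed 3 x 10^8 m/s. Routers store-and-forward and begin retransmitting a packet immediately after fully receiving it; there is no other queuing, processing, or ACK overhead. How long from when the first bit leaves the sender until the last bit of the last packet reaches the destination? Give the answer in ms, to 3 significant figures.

Per-hop transmission t_tx = L/R = 5304/35000000 = 0.151543 ms.
Per-hop propagation t_prop = 36000000/300000000 = 120 ms.
Pipeline fill: first packet needs 2·t_tx to clear all hops; remaining 131 packets each add one t_tx.
Total = (2+132-1)·t_tx + 2·t_prop = 133·0.151543 + 2·120 = 260 ms.

260 ms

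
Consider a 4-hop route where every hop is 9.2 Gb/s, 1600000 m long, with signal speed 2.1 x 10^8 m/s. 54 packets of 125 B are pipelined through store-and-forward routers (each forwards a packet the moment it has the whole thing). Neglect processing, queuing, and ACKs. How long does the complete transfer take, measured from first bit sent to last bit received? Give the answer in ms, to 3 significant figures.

Per-hop transmission t_tx = L/R = 1000/9200000000 = 0.000108696 ms.
Per-hop propagation t_prop = 1600000/210000000 = 7.61905 ms.
Pipeline fill: first packet needs 4·t_tx to clear all hops; remaining 53 packets each add one t_tx.
Total = (4+54-1)·t_tx + 4·t_prop = 57·0.000108696 + 4·7.61905 = 30.5 ms.

30.5 ms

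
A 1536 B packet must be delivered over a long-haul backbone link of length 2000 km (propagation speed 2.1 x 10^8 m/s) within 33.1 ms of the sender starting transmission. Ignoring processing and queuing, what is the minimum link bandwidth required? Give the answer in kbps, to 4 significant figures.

L = 12288 bits.
Propagation delay = 2000000 / 210000000 = 9.52381 ms.
Transmission budget = 33.1 − 9.52381 = 23.5762 ms.
R ≥ L / t_tx = 12288 bits / 0.0235762 s = 521.2 kbps.

521.2 kbps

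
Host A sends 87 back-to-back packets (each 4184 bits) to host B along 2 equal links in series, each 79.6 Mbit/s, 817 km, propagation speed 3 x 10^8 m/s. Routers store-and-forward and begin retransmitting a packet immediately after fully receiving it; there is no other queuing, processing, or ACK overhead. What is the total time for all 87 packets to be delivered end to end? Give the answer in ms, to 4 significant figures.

Per-hop transmission t_tx = L/R = 4184/79600000 = 0.0525628 ms.
Per-hop propagation t_prop = 817000/300000000 = 2.72333 ms.
Pipeline fill: first packet needs 2·t_tx to clear all hops; remaining 86 packets each add one t_tx.
Total = (2+87-1)·t_tx + 2·t_prop = 88·0.0525628 + 2·2.72333 = 10.07 ms.

10.07 ms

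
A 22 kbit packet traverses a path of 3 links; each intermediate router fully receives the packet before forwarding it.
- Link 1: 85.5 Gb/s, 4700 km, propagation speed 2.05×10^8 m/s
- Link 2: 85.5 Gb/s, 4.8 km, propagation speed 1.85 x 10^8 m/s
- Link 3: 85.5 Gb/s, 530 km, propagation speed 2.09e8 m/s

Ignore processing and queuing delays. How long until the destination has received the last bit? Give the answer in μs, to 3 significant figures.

L = 22000 bits.
Transmission delay per hop = L/R = 22000/85500000000 = 0.25731 μs; 3 hops → 0.77193 μs.
Propagation delays (d/s per hop): 22926.8, 25.9459, 2535.89 μs; sum = 25488.7 μs.
End-to-end = 25500 μs.

25500 μs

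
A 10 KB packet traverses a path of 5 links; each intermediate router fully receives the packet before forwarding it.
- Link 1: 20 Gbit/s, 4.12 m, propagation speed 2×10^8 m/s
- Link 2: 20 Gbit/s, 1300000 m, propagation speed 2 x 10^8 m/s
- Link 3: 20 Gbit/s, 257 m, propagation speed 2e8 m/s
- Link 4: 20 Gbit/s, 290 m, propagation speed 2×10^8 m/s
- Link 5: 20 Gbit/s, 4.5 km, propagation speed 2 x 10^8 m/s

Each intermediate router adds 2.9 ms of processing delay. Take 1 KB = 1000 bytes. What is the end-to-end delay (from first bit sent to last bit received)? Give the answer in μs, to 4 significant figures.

L = 80000 bits.
Transmission delay per hop = L/R = 80000/20000000000 = 4 μs; 5 hops → 20 μs.
Propagation delays (d/s per hop): 0.0206, 6500, 1.285, 1.45, 22.5 μs; sum = 6525.26 μs.
Processing at 4 router(s): 4 × 2.9 ms = 11600 μs.
End-to-end = 18150 μs.

18150 μs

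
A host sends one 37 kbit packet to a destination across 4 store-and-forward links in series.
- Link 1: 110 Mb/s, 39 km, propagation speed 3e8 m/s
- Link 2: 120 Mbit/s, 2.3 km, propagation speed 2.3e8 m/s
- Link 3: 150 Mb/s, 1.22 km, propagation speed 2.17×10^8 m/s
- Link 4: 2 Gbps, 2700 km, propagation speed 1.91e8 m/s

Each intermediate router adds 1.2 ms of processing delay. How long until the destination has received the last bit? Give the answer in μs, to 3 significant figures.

18800 μs

L = 37000 bits.
Transmission delays (L/R per hop): 336.364, 308.333, 246.667, 18.5 μs; sum = 909.864 μs.
Propagation delays (d/s per hop): 130, 10, 5.62212, 14136.1 μs; sum = 14281.7 μs.
Processing at 3 router(s): 3 × 1.2 ms = 3600 μs.
End-to-end = 18800 μs.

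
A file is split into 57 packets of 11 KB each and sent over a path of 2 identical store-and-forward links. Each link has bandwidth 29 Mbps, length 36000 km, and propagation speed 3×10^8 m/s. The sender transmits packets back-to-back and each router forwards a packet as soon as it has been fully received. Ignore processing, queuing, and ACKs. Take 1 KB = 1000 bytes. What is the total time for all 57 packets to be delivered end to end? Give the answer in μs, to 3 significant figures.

416000 μs

Per-hop transmission t_tx = L/R = 88000/29000000 = 3034.48 μs.
Per-hop propagation t_prop = 36000000/300000000 = 120000 μs.
Pipeline fill: first packet needs 2·t_tx to clear all hops; remaining 56 packets each add one t_tx.
Total = (2+57-1)·t_tx + 2·t_prop = 58·3034.48 + 2·120000 = 416000 μs.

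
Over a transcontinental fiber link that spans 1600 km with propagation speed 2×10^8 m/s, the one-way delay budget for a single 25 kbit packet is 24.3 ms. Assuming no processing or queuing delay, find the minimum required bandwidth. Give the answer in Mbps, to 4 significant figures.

1.534 Mbps

Propagation delay = 1600000 / 200000000 = 8 ms.
Transmission budget = 24.3 − 8 = 16.3 ms.
R ≥ L / t_tx = 25000 bits / 0.0163 s = 1.534 Mbps.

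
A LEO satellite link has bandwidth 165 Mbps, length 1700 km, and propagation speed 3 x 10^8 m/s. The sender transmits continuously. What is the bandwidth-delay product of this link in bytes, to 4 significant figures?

Propagation delay = 1700000 / 300000000 = 0.00566667 s.
BDP = R × t_prop = 165000000 × 0.00566667 = 935000 bits.
In bytes: 935000/8 = 116900 bytes.

116900 bytes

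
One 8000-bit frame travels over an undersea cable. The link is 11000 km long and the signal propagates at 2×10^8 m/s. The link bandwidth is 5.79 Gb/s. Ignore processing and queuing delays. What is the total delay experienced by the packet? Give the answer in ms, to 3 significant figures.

Transmission delay = L/R = 8000 / 5790000000 = 0.00138169 ms.
Propagation delay = d/s = 11000000 m / 200000000 m/s = 55 ms.
Total = 55.0 ms.

55.0 ms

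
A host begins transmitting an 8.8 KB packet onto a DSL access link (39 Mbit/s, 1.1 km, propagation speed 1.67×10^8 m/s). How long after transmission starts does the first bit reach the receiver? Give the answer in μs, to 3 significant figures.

6.59 μs

First bit experiences only propagation delay: d/s = 1100/167000000 = 6.59 μs.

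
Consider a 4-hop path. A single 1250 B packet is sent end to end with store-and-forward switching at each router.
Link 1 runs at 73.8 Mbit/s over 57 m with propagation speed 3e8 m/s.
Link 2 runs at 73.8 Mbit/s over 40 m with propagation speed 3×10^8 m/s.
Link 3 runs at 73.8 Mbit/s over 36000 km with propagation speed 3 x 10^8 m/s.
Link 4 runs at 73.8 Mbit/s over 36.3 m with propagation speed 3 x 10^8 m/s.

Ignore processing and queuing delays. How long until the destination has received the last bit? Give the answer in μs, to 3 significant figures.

121000 μs

L = 1250 × 8 = 10000 bits.
Transmission delay per hop = L/R = 10000/73800000 = 135.501 μs; 4 hops → 542.005 μs.
Propagation delays (d/s per hop): 0.19, 0.133333, 120000, 0.121 μs; sum = 120000 μs.
End-to-end = 121000 μs.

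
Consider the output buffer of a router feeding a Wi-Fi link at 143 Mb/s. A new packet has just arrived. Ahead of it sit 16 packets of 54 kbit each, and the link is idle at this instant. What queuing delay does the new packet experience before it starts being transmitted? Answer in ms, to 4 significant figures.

6.042 ms

Each queued packet: L/R = 54000/143000000 = 0.377622 ms.
16 queued → 6.04196 ms.
Queuing delay = 6.042 ms.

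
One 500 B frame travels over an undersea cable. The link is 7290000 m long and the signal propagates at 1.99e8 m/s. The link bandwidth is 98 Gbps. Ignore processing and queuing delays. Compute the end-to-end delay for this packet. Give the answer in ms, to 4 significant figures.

L = 500 × 8 = 4000 bits.
Transmission delay = L/R = 4000 / 98000000000 = 4.08163e-05 ms.
Propagation delay = d/s = 7290000 m / 199000000 m/s = 36.6332 ms.
Total = 36.63 ms.

36.63 ms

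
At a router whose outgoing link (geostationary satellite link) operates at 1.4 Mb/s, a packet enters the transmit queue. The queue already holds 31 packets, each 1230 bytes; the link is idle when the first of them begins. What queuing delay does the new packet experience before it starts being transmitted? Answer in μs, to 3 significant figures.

218000 μs

Each queued packet: L/R = 9840/1400000 = 7028.57 μs.
31 queued → 217886 μs.
Queuing delay = 218000 μs.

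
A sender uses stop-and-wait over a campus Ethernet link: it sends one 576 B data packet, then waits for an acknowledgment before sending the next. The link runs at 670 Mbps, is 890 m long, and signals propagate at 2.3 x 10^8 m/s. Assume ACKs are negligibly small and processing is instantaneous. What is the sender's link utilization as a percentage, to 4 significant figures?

47.05 %

t_tx = L/R = 4608/670000000 = 6.87761e-06 s.
t_prop = 890/2.3e+08 = 3.86957e-06 s; RTT = 7.73913e-06 s.
Cycle = t_tx + RTT = 1.46167e-05 s.
Utilization = t_tx / cycle = 6.87761e-06/1.46167e-05 = 47.05 %.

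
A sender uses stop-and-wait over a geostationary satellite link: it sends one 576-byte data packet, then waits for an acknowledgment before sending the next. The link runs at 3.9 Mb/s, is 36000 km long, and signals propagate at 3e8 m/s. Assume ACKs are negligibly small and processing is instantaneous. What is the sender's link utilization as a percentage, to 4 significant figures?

t_tx = L/R = 4608/3900000 = 0.00118154 s.
t_prop = 36000000/300000000 = 0.12 s; RTT = 0.24 s.
Cycle = t_tx + RTT = 0.241182 s.
Utilization = t_tx / cycle = 0.00118154/0.241182 = 0.4899 %.

0.4899 %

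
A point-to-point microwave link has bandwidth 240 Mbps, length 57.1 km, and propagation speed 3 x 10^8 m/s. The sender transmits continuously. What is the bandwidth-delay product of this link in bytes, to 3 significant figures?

Propagation delay = 57100 / 300000000 = 0.000190333 s.
BDP = R × t_prop = 240000000 × 0.000190333 = 45680 bits.
In bytes: 45680/8 = 5710 bytes.

5710 bytes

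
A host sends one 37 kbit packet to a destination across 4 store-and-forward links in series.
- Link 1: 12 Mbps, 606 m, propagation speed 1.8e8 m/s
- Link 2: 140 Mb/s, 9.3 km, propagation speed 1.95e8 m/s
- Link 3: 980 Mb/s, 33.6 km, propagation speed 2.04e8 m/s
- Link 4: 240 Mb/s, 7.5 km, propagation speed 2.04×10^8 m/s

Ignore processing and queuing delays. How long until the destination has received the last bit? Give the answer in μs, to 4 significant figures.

3792 μs

L = 37000 bits.
Transmission delays (L/R per hop): 3083.33, 264.286, 37.7551, 154.167 μs; sum = 3539.54 μs.
Propagation delays (d/s per hop): 3.36667, 47.6923, 164.706, 36.7647 μs; sum = 252.53 μs.
End-to-end = 3792 μs.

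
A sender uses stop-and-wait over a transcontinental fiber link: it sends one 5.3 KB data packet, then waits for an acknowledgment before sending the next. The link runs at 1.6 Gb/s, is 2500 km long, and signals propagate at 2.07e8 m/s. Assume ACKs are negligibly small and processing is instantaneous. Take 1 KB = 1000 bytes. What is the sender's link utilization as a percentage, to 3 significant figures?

0.110 %

t_tx = L/R = 42400/1600000000 = 2.65e-05 s.
t_prop = 2500000/2.07e+08 = 0.0120773 s; RTT = 0.0241546 s.
Cycle = t_tx + RTT = 0.0241811 s.
Utilization = t_tx / cycle = 2.65e-05/0.0241811 = 0.110 %.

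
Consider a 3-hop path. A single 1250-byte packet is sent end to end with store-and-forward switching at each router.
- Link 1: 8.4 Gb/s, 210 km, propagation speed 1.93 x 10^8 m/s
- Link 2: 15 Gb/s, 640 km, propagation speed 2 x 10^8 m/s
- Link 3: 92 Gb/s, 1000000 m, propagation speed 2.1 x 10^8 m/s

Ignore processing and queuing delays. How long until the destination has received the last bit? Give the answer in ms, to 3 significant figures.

L = 1250 × 8 = 10000 bits.
Transmission delays (L/R per hop): 0.00119048, 0.000666667, 0.000108696 ms; sum = 0.00196584 ms.
Propagation delays (d/s per hop): 1.08808, 3.2, 4.7619 ms; sum = 9.04999 ms.
End-to-end = 9.05 ms.

9.05 ms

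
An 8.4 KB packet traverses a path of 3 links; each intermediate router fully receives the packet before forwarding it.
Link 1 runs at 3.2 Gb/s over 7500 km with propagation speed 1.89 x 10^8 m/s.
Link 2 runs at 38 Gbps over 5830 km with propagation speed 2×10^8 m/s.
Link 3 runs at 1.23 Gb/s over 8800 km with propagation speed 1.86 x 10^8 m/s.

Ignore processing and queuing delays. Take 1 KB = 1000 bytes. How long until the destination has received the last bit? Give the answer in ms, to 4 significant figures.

116.2 ms

L = 67200 bits.
Transmission delays (L/R per hop): 0.021, 0.00176842, 0.0546341 ms; sum = 0.0774026 ms.
Propagation delays (d/s per hop): 39.6825, 29.15, 47.3118 ms; sum = 116.144 ms.
End-to-end = 116.2 ms.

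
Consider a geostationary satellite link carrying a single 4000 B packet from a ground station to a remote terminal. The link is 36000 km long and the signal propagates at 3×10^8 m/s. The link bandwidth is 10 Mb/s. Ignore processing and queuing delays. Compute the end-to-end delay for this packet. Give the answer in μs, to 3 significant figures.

L = 4000 × 8 = 32000 bits.
Transmission delay = L/R = 32000 / 10000000 = 3200 μs.
Propagation delay = d/s = 36000000 m / 300000000 m/s = 120000 μs.
Total = 123000 μs.

123000 μs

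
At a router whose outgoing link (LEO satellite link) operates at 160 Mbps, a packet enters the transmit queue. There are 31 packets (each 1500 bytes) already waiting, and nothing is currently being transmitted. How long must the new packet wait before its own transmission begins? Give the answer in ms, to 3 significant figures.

2.33 ms

Each queued packet: L/R = 12000/160000000 = 0.075 ms.
31 queued → 2.325 ms.
Queuing delay = 2.33 ms.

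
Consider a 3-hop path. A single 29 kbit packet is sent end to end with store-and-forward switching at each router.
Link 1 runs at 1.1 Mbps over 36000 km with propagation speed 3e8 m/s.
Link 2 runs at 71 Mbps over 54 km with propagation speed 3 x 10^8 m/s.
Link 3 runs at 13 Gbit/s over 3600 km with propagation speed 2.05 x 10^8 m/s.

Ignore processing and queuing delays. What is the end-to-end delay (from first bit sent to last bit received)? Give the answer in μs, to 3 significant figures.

L = 29000 bits.
Transmission delays (L/R per hop): 26363.6, 408.451, 2.23077 μs; sum = 26774.3 μs.
Propagation delays (d/s per hop): 120000, 180, 17561 μs; sum = 137741 μs.
End-to-end = 165000 μs.

165000 μs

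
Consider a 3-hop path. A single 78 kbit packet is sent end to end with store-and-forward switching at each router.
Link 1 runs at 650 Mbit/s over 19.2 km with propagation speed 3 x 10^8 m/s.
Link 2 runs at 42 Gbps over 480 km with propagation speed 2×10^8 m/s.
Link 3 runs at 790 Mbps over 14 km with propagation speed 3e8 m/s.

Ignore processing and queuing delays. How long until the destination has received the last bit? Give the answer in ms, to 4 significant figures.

L = 78000 bits.
Transmission delays (L/R per hop): 0.12, 0.00185714, 0.0987342 ms; sum = 0.220591 ms.
Propagation delays (d/s per hop): 0.064, 2.4, 0.0466667 ms; sum = 2.51067 ms.
End-to-end = 2.731 ms.

2.731 ms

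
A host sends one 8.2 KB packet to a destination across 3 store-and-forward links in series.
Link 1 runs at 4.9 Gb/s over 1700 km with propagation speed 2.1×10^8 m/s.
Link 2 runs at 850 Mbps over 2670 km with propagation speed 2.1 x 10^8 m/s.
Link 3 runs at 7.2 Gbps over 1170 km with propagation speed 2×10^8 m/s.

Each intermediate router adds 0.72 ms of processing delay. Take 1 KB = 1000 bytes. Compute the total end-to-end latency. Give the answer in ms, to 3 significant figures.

28.2 ms

L = 65600 bits.
Transmission delays (L/R per hop): 0.0133878, 0.0771765, 0.00911111 ms; sum = 0.0996753 ms.
Propagation delays (d/s per hop): 8.09524, 12.7143, 5.85 ms; sum = 26.6595 ms.
Processing at 2 router(s): 2 × 0.72 ms = 1.44 ms.
End-to-end = 28.2 ms.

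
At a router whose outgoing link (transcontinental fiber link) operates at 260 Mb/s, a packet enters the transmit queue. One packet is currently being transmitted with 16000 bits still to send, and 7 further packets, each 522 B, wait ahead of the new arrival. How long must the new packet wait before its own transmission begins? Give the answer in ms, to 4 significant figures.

0.1740 ms

Each queued packet: L/R = 4176/260000000 = 0.0160615 ms.
7 queued → 0.112431 ms.
Plus remaining 16000 bits of current packet: 0.0615385 ms.
Queuing delay = 0.1740 ms.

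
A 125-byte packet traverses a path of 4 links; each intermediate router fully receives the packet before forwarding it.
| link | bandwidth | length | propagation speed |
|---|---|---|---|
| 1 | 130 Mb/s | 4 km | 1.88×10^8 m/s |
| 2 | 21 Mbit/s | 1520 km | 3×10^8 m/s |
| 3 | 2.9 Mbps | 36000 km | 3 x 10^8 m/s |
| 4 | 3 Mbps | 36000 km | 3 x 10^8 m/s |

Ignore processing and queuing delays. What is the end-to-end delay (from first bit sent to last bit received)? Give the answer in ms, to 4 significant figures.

245.8 ms

L = 125 × 8 = 1000 bits.
Transmission delays (L/R per hop): 0.00769231, 0.047619, 0.344828, 0.333333 ms; sum = 0.733472 ms.
Propagation delays (d/s per hop): 0.0212766, 5.06667, 120, 120 ms; sum = 245.088 ms.
End-to-end = 245.8 ms.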